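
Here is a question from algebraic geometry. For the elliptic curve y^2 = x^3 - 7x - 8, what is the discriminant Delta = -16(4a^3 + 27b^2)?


Compute each component:
4a^3 = 4*(-7)^3 = 4*(-343) = -1372
27b^2 = 27*(-8)^2 = 27*64 = 1728
4a^3 + 27b^2 = -1372 + 1728 = 356
Delta = -16*356 = -5696

-5696


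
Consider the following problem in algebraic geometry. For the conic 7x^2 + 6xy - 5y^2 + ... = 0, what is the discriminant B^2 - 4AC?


The discriminant of a conic Ax^2 + Bxy + Cy^2 + ... = 0 is B^2 - 4AC.
B^2 = 6^2 = 36
4AC = 4*7*(-5) = -140
Discriminant = 36 + 140 = 176

176


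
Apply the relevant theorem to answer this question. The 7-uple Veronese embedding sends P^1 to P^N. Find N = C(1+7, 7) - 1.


The Veronese embedding v_d: P^n -> P^N maps each point to all
degree-d monomials in n+1 homogeneous coordinates.
N = C(n+d, d) - 1
N = C(1+7, 7) - 1
N = C(8, 7) - 1
C(8, 7) = 8
N = 8 - 1 = 7

7


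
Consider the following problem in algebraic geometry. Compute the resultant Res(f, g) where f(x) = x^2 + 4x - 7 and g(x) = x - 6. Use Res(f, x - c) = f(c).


For Res(f, x - c), we evaluate f at x = c.
f(6) = 6^2 + 4*6 - 7
= 36 + 24 - 7
= 60 - 7 = 53
Res(f, g) = 53

53


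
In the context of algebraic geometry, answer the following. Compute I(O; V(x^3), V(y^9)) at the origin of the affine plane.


The intersection multiplicity of V(x^a) and V(y^b) at the origin is:
I(O; V(x^3), V(y^9)) = dim_k(k[x,y]/(x^3, y^9))
A basis for k[x,y]/(x^3, y^9) is the set of monomials x^i * y^j
where 0 <= i < 3 and 0 <= j < 9.
The number of such monomials is 3 * 9 = 27

27


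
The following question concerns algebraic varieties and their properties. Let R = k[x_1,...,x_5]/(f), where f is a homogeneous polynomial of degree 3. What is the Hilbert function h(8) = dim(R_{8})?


For R = k[x_1,...,x_n]/(f) with f homogeneous of degree e:
The Hilbert series is (1 - t^e)/(1 - t)^n.
So h(d) = C(d+n-1, n-1) - C(d-e+n-1, n-1) for d >= e.
With n=5, e=3, d=8:
C(8+5-1, 5-1) = C(12, 4) = 495
C(8-3+5-1, 5-1) = C(9, 4) = 126
h(8) = 495 - 126 = 369

369


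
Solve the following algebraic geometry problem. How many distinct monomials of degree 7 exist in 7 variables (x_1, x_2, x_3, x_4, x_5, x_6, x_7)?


The number of degree-7 monomials in 7 variables is C(d+n-1, n-1).
= C(7+7-1, 7-1) = C(13, 6)
= 1716

1716


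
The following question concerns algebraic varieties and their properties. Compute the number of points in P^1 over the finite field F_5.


P^1(F_5) has (q^(n+1) - 1)/(q - 1) points.
= 5^1 + 5^0
= 5 + 1
= 6

6


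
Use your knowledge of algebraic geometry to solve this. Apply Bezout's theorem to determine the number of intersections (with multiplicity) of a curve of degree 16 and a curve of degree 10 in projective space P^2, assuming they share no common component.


Bezout's theorem states the intersection count equals the product of degrees.
Intersection count = 16 * 10 = 160

160


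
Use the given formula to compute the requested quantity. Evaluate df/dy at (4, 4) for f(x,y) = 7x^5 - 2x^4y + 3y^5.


df/dy = (-2)*x^4 + 5*3*y^4
At (4,4): (-2)*4^4 + 5*3*4^4
= -512 + 3840
= 3328

3328


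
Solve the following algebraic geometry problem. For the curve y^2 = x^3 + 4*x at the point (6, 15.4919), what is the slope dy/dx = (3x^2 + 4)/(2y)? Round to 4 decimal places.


Using implicit differentiation of y^2 = x^3 + 4*x:
2y * dy/dx = 3x^2 + 4
dy/dx = (3x^2 + 4)/(2y)
Numerator: 3*6^2 + 4 = 112
Denominator: 2*15.4919 = 30.9838
dy/dx = 112/30.9838 = 3.6148

3.6148


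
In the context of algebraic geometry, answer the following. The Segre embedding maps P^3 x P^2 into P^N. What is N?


The Segre embedding maps P^m x P^n into P^N via
all products of coordinates from each factor.
N = (m+1)(n+1) - 1
N = (3+1)(2+1) - 1
N = 4*3 - 1
N = 12 - 1 = 11

11


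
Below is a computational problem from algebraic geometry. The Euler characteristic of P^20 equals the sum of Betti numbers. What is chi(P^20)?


The complex projective space P^20 has one cell in each even real dimension 0, 2, ..., 40.
The cohomology groups are H^{2k}(P^20) = Z for k = 0,...,20, and 0 otherwise.
Euler characteristic = sum of Betti numbers = 1 per even-dimensional cohomology group.
chi(P^20) = 20 + 1 = 21

21


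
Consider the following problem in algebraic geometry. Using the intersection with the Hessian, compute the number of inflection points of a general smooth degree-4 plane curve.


For a general smooth plane curve C of degree d, the inflection points are
the intersection of C with its Hessian curve, which has degree 3(d-2).
By Bezout, the total intersection number is d * 3(d-2) = 4 * 6 = 24.
For a general curve every flex is ordinary, so each contributes
multiplicity 1 to C·Hess(C), and the number of distinct inflection
points is 3d(d-2).
Inflection points = 3*4*(4-2) = 3*4*2 = 24

24


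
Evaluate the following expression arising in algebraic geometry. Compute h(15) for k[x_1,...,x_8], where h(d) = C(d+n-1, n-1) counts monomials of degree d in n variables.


The Hilbert function for the polynomial ring in 8 variables is:
h(d) = C(d+n-1, n-1)
h(15) = C(15+8-1, 8-1) = C(22, 7)
= 22! / (7! * 15!)
= 170544

170544


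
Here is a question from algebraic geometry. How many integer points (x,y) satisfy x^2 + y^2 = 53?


Systematically check integer values of x where x^2 <= 53.
For each valid x, check if 53 - x^2 is a perfect square.
x=2: 53 - 4 = 49, sqrt = 7 (valid)
x=7: 53 - 49 = 4, sqrt = 2 (valid)
Total integer solutions found: 8

8


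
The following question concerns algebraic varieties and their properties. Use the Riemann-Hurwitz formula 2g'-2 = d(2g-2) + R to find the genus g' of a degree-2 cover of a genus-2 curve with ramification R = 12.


Riemann-Hurwitz formula: 2g' - 2 = d(2g - 2) + R
Given: d = 2, g = 2, R = 12
2g' - 2 = 2*(2*2 - 2) + 12
2g' - 2 = 2*2 + 12
2g' - 2 = 4 + 12 = 16
2g' = 18
g' = 9

9


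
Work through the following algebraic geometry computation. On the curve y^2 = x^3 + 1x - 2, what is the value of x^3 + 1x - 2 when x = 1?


Compute x^3 + 1x - 2 at x = 1:
x^3 = 1^3 = 1
1*x = 1*1 = 1
Sum: 1 + 1 - 2 = 0

0


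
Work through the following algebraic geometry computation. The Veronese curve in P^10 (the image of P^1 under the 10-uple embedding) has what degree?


The rational normal curve in P^10 is the image of P^1 under the 10-uple Veronese.
A general hyperplane in P^10 pulls back to a degree-10 form on P^1, which has 10 zeros,
so the curve meets a general hyperplane in 10 points. Degree = 10.

10


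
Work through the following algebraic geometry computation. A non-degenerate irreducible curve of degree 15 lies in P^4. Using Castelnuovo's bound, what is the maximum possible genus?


Castelnuovo's bound: write d - 1 = m(r-1) + epsilon with 0 <= epsilon < r-1.
d - 1 = 15 - 1 = 14
r - 1 = 4 - 1 = 3
14 = 4*3 + 2, so m = 4, epsilon = 2
pi(d, r) = m(m-1)(r-1)/2 + m*epsilon
= 4*3*3/2 + 4*2
= 36/2 + 8
= 18 + 8 = 26

26


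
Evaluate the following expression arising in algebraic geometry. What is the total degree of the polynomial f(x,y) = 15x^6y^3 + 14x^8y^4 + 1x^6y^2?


Examine each term for its total degree (sum of exponents).
  Term '15x^6y^3' has total degree 6+3 = 9.
  Term '14x^8y^4' has total degree 8+4 = 12.
  Term '1x^6y^2' has total degree 6+2 = 8.
The maximum total degree among all terms is 12.

12


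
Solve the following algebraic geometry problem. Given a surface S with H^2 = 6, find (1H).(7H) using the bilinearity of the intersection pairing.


Using bilinearity of the intersection pairing on a surface S:
(aH).(bH) = ab * (H.H)
We have H^2 = 6.
D.E = (1H).(7H) = 1*7*6
= 7*6
= 42

42


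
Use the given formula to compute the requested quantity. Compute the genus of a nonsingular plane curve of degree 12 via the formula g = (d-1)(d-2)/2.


Using the genus formula for smooth plane curves:
g = (d-1)(d-2)/2
g = (12-1)(12-2)/2
g = 11*10/2
g = 110/2 = 55

55


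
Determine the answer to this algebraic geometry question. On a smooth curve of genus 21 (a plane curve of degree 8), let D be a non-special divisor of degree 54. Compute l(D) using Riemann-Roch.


First, compute the genus of a smooth plane curve of degree 8:
g = (d-1)(d-2)/2 = (8-1)(8-2)/2 = 21
For a non-special divisor D (i.e., h^1(D) = 0), Riemann-Roch gives:
l(D) = deg(D) - g + 1
Since deg(D) = 54 >= 2g - 1 = 41, D is non-special.
l(D) = 54 - 21 + 1 = 34

34


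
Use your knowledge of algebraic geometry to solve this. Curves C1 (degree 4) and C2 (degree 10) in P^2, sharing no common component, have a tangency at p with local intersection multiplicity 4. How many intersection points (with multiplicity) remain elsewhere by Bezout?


By Bezout's theorem, the total intersection number is d1 * d2.
Total = 4 * 10 = 40
Intersection multiplicity at p = 4
Remaining intersections = 40 - 4 = 36

36


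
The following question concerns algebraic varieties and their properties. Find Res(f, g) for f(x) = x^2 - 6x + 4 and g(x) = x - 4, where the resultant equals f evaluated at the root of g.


For Res(f, x - c), we evaluate f at x = c.
f(4) = 4^2 - 6*4 + 4
= 16 - 24 + 4
= -8 + 4 = -4
Res(f, g) = -4

-4


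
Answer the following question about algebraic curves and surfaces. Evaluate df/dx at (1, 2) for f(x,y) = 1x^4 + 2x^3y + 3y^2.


df/dx = 4*1*x^3 + 3*2*x^2*y
At (1,2): 4*1*1^3 + 3*2*1^2*2
= 4 + 12
= 16

16


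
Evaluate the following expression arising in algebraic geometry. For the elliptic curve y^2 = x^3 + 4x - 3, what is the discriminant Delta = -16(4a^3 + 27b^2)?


Compute each component:
4a^3 = 4*4^3 = 4*64 = 256
27b^2 = 27*(-3)^2 = 27*9 = 243
4a^3 + 27b^2 = 256 + 243 = 499
Delta = -16*499 = -7984

-7984


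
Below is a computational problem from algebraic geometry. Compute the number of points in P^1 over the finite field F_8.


P^1(F_8) has (q^(n+1) - 1)/(q - 1) points.
= 8^1 + 8^0
= 8 + 1
= 9

9


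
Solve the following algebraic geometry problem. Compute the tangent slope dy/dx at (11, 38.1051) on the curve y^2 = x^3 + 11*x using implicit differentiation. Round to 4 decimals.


Using implicit differentiation of y^2 = x^3 + 11*x:
2y * dy/dx = 3x^2 + 11
dy/dx = (3x^2 + 11)/(2y)
Numerator: 3*11^2 + 11 = 374
Denominator: 2*38.1051 = 76.2102
dy/dx = 374/76.2102 = 4.9075

4.9075


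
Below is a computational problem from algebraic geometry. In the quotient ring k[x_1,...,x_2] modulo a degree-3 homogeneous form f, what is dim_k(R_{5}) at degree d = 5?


For R = k[x_1,...,x_n]/(f) with f homogeneous of degree e:
The Hilbert series is (1 - t^e)/(1 - t)^n.
So h(d) = C(d+n-1, n-1) - C(d-e+n-1, n-1) for d >= e.
With n=2, e=3, d=5:
C(5+2-1, 2-1) = C(6, 1) = 6
C(5-3+2-1, 2-1) = C(3, 1) = 3
h(5) = 6 - 3 = 3

3


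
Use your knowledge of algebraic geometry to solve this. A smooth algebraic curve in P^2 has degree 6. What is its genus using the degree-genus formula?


Using the genus formula for smooth plane curves:
g = (d-1)(d-2)/2
g = (6-1)(6-2)/2
g = 5*4/2
g = 20/2 = 10

10


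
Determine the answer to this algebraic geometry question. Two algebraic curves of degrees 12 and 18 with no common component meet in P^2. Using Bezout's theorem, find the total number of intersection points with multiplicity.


Bezout's theorem states the intersection count equals the product of degrees.
Intersection count = 12 * 18 = 216

216


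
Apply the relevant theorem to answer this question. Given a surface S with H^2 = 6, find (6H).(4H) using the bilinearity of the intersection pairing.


Using bilinearity of the intersection pairing on a surface S:
(aH).(bH) = ab * (H.H)
We have H^2 = 6.
D.E = (6H).(4H) = 6*4*6
= 24*6
= 144

144


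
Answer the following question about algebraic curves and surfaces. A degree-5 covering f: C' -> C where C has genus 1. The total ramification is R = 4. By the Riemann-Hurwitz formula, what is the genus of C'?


Riemann-Hurwitz formula: 2g' - 2 = d(2g - 2) + R
Given: d = 5, g = 1, R = 4
2g' - 2 = 5*(2*1 - 2) + 4
2g' - 2 = 5*0 + 4
2g' - 2 = 0 + 4 = 4
2g' = 6
g' = 3

3


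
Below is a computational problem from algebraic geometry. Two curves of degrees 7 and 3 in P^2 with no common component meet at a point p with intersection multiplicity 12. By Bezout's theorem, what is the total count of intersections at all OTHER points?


By Bezout's theorem, the total intersection number is d1 * d2.
Total = 7 * 3 = 21
Intersection multiplicity at p = 12
Remaining intersections = 21 - 12 = 9

9


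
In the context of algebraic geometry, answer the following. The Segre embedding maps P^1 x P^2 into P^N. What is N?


The Segre embedding maps P^m x P^n into P^N via
all products of coordinates from each factor.
N = (m+1)(n+1) - 1
N = (1+1)(2+1) - 1
N = 2*3 - 1
N = 6 - 1 = 5

5


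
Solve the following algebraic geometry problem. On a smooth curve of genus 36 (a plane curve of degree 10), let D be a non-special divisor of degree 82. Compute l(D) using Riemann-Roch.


First, compute the genus of a smooth plane curve of degree 10:
g = (d-1)(d-2)/2 = (10-1)(10-2)/2 = 36
For a non-special divisor D (i.e., h^1(D) = 0), Riemann-Roch gives:
l(D) = deg(D) - g + 1
Since deg(D) = 82 >= 2g - 1 = 71, D is non-special.
l(D) = 82 - 36 + 1 = 47

47


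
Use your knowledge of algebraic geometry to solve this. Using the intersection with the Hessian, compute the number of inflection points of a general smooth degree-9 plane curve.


For a general smooth plane curve C of degree d, the inflection points are
the intersection of C with its Hessian curve, which has degree 3(d-2).
By Bezout, the total intersection number is d * 3(d-2) = 9 * 21 = 189.
For a general curve every flex is ordinary, so each contributes
multiplicity 1 to C·Hess(C), and the number of distinct inflection
points is 3d(d-2).
Inflection points = 3*9*(9-2) = 3*9*7 = 189

189


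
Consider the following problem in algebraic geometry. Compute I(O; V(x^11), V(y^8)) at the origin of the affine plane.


The intersection multiplicity of V(x^a) and V(y^b) at the origin is:
I(O; V(x^11), V(y^8)) = dim_k(k[x,y]/(x^11, y^8))
A basis for k[x,y]/(x^11, y^8) is the set of monomials x^i * y^j
where 0 <= i < 11 and 0 <= j < 8.
The number of such monomials is 11 * 8 = 88

88


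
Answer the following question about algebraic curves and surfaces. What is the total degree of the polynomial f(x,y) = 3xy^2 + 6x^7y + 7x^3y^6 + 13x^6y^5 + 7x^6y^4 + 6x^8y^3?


Examine each term for its total degree (sum of exponents).
  Term '3xy^2' has total degree 1+2 = 3.
  Term '6x^7y' has total degree 7+1 = 8.
  Term '7x^3y^6' has total degree 3+6 = 9.
  Term '13x^6y^5' has total degree 6+5 = 11.
  Term '7x^6y^4' has total degree 6+4 = 10.
  Term '6x^8y^3' has total degree 8+3 = 11.
The maximum total degree among all terms is 11.

11


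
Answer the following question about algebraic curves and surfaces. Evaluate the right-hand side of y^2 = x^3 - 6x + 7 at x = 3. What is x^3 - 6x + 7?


Compute x^3 - 6x + 7 at x = 3:
x^3 = 3^3 = 27
(-6)*x = (-6)*3 = -18
Sum: 27 - 18 + 7 = 16

16


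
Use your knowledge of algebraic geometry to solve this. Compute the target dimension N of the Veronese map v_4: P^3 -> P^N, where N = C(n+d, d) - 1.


The Veronese embedding v_d: P^n -> P^N maps each point to all
degree-d monomials in n+1 homogeneous coordinates.
N = C(n+d, d) - 1
N = C(3+4, 4) - 1
N = C(7, 4) - 1
C(7, 4) = 35
N = 35 - 1 = 34

34


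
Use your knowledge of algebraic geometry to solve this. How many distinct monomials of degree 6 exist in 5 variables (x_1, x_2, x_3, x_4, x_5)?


The number of degree-6 monomials in 5 variables is C(d+n-1, n-1).
= C(6+5-1, 5-1) = C(10, 4)
= 210

210


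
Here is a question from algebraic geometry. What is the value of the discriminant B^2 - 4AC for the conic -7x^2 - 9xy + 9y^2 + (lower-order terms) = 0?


The discriminant of a conic Ax^2 + Bxy + Cy^2 + ... = 0 is B^2 - 4AC.
B^2 = (-9)^2 = 81
4AC = 4*(-7)*9 = -252
Discriminant = 81 + 252 = 333

333


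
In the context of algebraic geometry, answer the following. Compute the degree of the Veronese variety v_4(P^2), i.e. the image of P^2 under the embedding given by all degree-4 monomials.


The Veronese variety v_4(P^2) has degree d^r.
d^r = 4^2 = 16

16


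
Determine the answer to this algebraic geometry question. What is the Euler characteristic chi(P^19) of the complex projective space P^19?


The complex projective space P^19 has one cell in each even real dimension 0, 2, ..., 38.
The cohomology groups are H^{2k}(P^19) = Z for k = 0,...,19, and 0 otherwise.
Euler characteristic = sum of Betti numbers = 1 per even-dimensional cohomology group.
chi(P^19) = 19 + 1 = 20

20


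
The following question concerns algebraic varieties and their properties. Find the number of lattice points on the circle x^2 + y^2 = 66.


Systematically check integer values of x where x^2 <= 66.
For each valid x, check if 66 - x^2 is a perfect square.
Total integer solutions found: 0

0


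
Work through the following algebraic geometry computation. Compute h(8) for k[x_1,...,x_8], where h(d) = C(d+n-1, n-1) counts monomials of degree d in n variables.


The Hilbert function for the polynomial ring in 8 variables is:
h(d) = C(d+n-1, n-1)
h(8) = C(8+8-1, 8-1) = C(15, 7)
= 15! / (7! * 8!)
= 6435

6435


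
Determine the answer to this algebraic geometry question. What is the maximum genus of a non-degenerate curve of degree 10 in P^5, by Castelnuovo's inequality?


Castelnuovo's bound: write d - 1 = m(r-1) + epsilon with 0 <= epsilon < r-1.
d - 1 = 10 - 1 = 9
r - 1 = 5 - 1 = 4
9 = 2*4 + 1, so m = 2, epsilon = 1
pi(d, r) = m(m-1)(r-1)/2 + m*epsilon
= 2*1*4/2 + 2*1
= 8/2 + 2
= 4 + 2 = 6

6


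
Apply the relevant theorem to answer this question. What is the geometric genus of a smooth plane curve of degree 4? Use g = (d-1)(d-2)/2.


Using the genus formula for smooth plane curves:
g = (d-1)(d-2)/2
g = (4-1)(4-2)/2
g = 3*2/2
g = 6/2 = 3

3


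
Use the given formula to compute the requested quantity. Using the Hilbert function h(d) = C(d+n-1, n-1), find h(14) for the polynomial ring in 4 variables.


The Hilbert function for the polynomial ring in 4 variables is:
h(d) = C(d+n-1, n-1)
h(14) = C(14+4-1, 4-1) = C(17, 3)
= 17! / (3! * 14!)
= 680

680


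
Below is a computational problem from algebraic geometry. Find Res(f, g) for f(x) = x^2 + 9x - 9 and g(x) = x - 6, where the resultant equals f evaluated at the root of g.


For Res(f, x - c), we evaluate f at x = c.
f(6) = 6^2 + 9*6 - 9
= 36 + 54 - 9
= 90 - 9 = 81
Res(f, g) = 81

81


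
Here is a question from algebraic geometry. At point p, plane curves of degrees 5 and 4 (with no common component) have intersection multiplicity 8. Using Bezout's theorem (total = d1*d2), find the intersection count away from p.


By Bezout's theorem, the total intersection number is d1 * d2.
Total = 5 * 4 = 20
Intersection multiplicity at p = 8
Remaining intersections = 20 - 8 = 12

12


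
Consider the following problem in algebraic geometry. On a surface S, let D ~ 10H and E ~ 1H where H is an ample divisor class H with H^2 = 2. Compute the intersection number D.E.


Using bilinearity of the intersection pairing on a surface S:
(aH).(bH) = ab * (H.H)
We have H^2 = 2.
D.E = (10H).(1H) = 10*1*2
= 10*2
= 20

20


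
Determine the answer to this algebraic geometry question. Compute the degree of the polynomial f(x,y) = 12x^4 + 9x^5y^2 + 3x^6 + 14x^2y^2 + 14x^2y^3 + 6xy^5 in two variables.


Examine each term for its total degree (sum of exponents).
  Term '12x^4' has total degree 4+0 = 4.
  Term '9x^5y^2' has total degree 5+2 = 7.
  Term '3x^6' has total degree 6+0 = 6.
  Term '14x^2y^2' has total degree 2+2 = 4.
  Term '14x^2y^3' has total degree 2+3 = 5.
  Term '6xy^5' has total degree 1+5 = 6.
The maximum total degree among all terms is 7.

7


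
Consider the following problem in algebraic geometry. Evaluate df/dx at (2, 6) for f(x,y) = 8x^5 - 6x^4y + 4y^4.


df/dx = 5*8*x^4 + 4*(-6)*x^3*y
At (2,6): 5*8*2^4 + 4*(-6)*2^3*6
= 640 - 1152
= -512

-512


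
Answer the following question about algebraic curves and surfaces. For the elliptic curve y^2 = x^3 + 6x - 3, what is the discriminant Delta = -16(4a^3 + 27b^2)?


Compute each component:
4a^3 = 4*6^3 = 4*216 = 864
27b^2 = 27*(-3)^2 = 27*9 = 243
4a^3 + 27b^2 = 864 + 243 = 1107
Delta = -16*1107 = -17712

-17712


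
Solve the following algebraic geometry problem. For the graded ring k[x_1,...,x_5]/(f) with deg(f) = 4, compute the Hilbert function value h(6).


For R = k[x_1,...,x_n]/(f) with f homogeneous of degree e:
The Hilbert series is (1 - t^e)/(1 - t)^n.
So h(d) = C(d+n-1, n-1) - C(d-e+n-1, n-1) for d >= e.
With n=5, e=4, d=6:
C(6+5-1, 5-1) = C(10, 4) = 210
C(6-4+5-1, 5-1) = C(6, 4) = 15
h(6) = 210 - 15 = 195

195


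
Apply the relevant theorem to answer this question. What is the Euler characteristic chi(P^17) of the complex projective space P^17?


The complex projective space P^17 has one cell in each even real dimension 0, 2, ..., 34.
The cohomology groups are H^{2k}(P^17) = Z for k = 0,...,17, and 0 otherwise.
Euler characteristic = sum of Betti numbers = 1 per even-dimensional cohomology group.
chi(P^17) = 17 + 1 = 18

18


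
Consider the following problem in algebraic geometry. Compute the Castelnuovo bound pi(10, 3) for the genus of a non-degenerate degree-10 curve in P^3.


Castelnuovo's bound: write d - 1 = m(r-1) + epsilon with 0 <= epsilon < r-1.
d - 1 = 10 - 1 = 9
r - 1 = 3 - 1 = 2
9 = 4*2 + 1, so m = 4, epsilon = 1
pi(d, r) = m(m-1)(r-1)/2 + m*epsilon
= 4*3*2/2 + 4*1
= 24/2 + 4
= 12 + 4 = 16

16


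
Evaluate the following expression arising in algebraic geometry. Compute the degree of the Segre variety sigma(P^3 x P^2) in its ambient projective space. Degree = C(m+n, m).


The degree of the Segre variety P^3 x P^2 is C(m+n, m).
= C(5, 3)
= 10

10


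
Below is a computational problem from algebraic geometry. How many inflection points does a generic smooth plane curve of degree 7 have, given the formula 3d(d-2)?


For a general smooth plane curve C of degree d, the inflection points are
the intersection of C with its Hessian curve, which has degree 3(d-2).
By Bezout, the total intersection number is d * 3(d-2) = 7 * 15 = 105.
For a general curve every flex is ordinary, so each contributes
multiplicity 1 to C·Hess(C), and the number of distinct inflection
points is 3d(d-2).
Inflection points = 3*7*(7-2) = 3*7*5 = 105

105


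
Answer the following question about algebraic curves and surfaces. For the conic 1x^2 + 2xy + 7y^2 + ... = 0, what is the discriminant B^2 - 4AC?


The discriminant of a conic Ax^2 + Bxy + Cy^2 + ... = 0 is B^2 - 4AC.
B^2 = 2^2 = 4
4AC = 4*1*7 = 28
Discriminant = 4 - 28 = -24

-24


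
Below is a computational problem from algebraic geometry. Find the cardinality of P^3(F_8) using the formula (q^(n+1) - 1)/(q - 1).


P^3(F_8) has (q^(n+1) - 1)/(q - 1) points.
= 8^3 + 8^2 + 8^1 + 8^0
= 512 + 64 + 8 + 1
= 585

585


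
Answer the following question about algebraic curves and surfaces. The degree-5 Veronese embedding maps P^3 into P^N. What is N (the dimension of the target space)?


The Veronese embedding v_d: P^n -> P^N maps each point to all
degree-d monomials in n+1 homogeneous coordinates.
N = C(n+d, d) - 1
N = C(3+5, 5) - 1
N = C(8, 5) - 1
C(8, 5) = 56
N = 56 - 1 = 55

55


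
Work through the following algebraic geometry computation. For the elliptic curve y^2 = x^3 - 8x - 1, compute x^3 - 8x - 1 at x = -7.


Compute x^3 - 8x - 1 at x = -7:
x^3 = (-7)^3 = -343
(-8)*x = (-8)*(-7) = 56
Sum: -343 + 56 - 1 = -288

-288


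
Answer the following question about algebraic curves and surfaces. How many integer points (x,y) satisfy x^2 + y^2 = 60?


Systematically check integer values of x where x^2 <= 60.
For each valid x, check if 60 - x^2 is a perfect square.
Total integer solutions found: 0

0


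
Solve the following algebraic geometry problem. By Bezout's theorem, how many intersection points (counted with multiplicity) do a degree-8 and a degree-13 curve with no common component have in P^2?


Bezout's theorem states the intersection count equals the product of degrees.
Intersection count = 8 * 13 = 104

104


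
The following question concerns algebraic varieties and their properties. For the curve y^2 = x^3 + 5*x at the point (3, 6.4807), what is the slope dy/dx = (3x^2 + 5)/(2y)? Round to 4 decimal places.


Using implicit differentiation of y^2 = x^3 + 5*x:
2y * dy/dx = 3x^2 + 5
dy/dx = (3x^2 + 5)/(2y)
Numerator: 3*3^2 + 5 = 32
Denominator: 2*6.4807 = 12.9614
dy/dx = 32/12.9614 = 2.4689

2.4689


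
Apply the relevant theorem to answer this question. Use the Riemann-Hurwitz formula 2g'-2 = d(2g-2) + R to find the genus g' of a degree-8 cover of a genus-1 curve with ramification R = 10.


Riemann-Hurwitz formula: 2g' - 2 = d(2g - 2) + R
Given: d = 8, g = 1, R = 10
2g' - 2 = 8*(2*1 - 2) + 10
2g' - 2 = 8*0 + 10
2g' - 2 = 0 + 10 = 10
2g' = 12
g' = 6

6


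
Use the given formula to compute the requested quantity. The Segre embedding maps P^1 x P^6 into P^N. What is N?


The Segre embedding maps P^m x P^n into P^N via
all products of coordinates from each factor.
N = (m+1)(n+1) - 1
N = (1+1)(6+1) - 1
N = 2*7 - 1
N = 14 - 1 = 13

13


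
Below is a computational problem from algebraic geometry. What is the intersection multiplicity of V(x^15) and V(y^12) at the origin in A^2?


The intersection multiplicity of V(x^a) and V(y^b) at the origin is:
I(O; V(x^15), V(y^12)) = dim_k(k[x,y]/(x^15, y^12))
A basis for k[x,y]/(x^15, y^12) is the set of monomials x^i * y^j
where 0 <= i < 15 and 0 <= j < 12.
The number of such monomials is 15 * 12 = 180

180


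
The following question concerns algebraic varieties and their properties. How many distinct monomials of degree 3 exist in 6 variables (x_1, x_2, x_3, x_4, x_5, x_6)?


The number of degree-3 monomials in 6 variables is C(d+n-1, n-1).
= C(3+6-1, 6-1) = C(8, 5)
= 56

56


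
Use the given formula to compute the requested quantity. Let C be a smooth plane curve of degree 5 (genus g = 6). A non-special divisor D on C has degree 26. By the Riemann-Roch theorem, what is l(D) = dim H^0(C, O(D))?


First, compute the genus of a smooth plane curve of degree 5:
g = (d-1)(d-2)/2 = (5-1)(5-2)/2 = 6
For a non-special divisor D (i.e., h^1(D) = 0), Riemann-Roch gives:
l(D) = deg(D) - g + 1
Since deg(D) = 26 >= 2g - 1 = 11, D is non-special.
l(D) = 26 - 6 + 1 = 21

21


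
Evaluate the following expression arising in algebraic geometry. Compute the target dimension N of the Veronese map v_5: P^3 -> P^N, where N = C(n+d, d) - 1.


The Veronese embedding v_d: P^n -> P^N maps each point to all
degree-d monomials in n+1 homogeneous coordinates.
N = C(n+d, d) - 1
N = C(3+5, 5) - 1
N = C(8, 5) - 1
C(8, 5) = 56
N = 56 - 1 = 55

55


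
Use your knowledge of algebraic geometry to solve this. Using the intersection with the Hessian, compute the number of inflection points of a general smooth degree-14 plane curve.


For a general smooth plane curve C of degree d, the inflection points are
the intersection of C with its Hessian curve, which has degree 3(d-2).
By Bezout, the total intersection number is d * 3(d-2) = 14 * 36 = 504.
For a general curve every flex is ordinary, so each contributes
multiplicity 1 to C·Hess(C), and the number of distinct inflection
points is 3d(d-2).
Inflection points = 3*14*(14-2) = 3*14*12 = 504

504


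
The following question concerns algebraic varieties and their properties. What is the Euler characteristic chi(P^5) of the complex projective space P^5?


The complex projective space P^5 has one cell in each even real dimension 0, 2, ..., 10.
The cohomology groups are H^{2k}(P^5) = Z for k = 0,...,5, and 0 otherwise.
Euler characteristic = sum of Betti numbers = 1 per even-dimensional cohomology group.
chi(P^5) = 5 + 1 = 6

6


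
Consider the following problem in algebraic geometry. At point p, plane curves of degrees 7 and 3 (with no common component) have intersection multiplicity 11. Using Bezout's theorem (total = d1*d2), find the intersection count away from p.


By Bezout's theorem, the total intersection number is d1 * d2.
Total = 7 * 3 = 21
Intersection multiplicity at p = 11
Remaining intersections = 21 - 11 = 10

10


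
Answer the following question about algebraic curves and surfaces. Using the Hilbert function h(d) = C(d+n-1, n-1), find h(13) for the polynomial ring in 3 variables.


The Hilbert function for the polynomial ring in 3 variables is:
h(d) = C(d+n-1, n-1)
h(13) = C(13+3-1, 3-1) = C(15, 2)
= 15! / (2! * 13!)
= 105

105


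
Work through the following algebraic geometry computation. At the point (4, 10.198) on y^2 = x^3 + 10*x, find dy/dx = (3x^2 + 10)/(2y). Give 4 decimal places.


Using implicit differentiation of y^2 = x^3 + 10*x:
2y * dy/dx = 3x^2 + 10
dy/dx = (3x^2 + 10)/(2y)
Numerator: 3*4^2 + 10 = 58
Denominator: 2*10.198 = 20.396
dy/dx = 58/20.396 = 2.8437

2.8437


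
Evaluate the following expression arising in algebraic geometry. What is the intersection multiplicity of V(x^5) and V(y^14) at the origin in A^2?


The intersection multiplicity of V(x^a) and V(y^b) at the origin is:
I(O; V(x^5), V(y^14)) = dim_k(k[x,y]/(x^5, y^14))
A basis for k[x,y]/(x^5, y^14) is the set of monomials x^i * y^j
where 0 <= i < 5 and 0 <= j < 14.
The number of such monomials is 5 * 14 = 70

70


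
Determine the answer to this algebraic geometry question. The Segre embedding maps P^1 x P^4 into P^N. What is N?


The Segre embedding maps P^m x P^n into P^N via
all products of coordinates from each factor.
N = (m+1)(n+1) - 1
N = (1+1)(4+1) - 1
N = 2*5 - 1
N = 10 - 1 = 9

9


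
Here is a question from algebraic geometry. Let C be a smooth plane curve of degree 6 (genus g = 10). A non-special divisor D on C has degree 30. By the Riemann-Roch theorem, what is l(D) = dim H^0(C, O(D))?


First, compute the genus of a smooth plane curve of degree 6:
g = (d-1)(d-2)/2 = (6-1)(6-2)/2 = 10
For a non-special divisor D (i.e., h^1(D) = 0), Riemann-Roch gives:
l(D) = deg(D) - g + 1
Since deg(D) = 30 >= 2g - 1 = 19, D is non-special.
l(D) = 30 - 10 + 1 = 21

21


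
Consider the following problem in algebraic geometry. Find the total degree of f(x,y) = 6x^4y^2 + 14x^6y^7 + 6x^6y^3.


Examine each term for its total degree (sum of exponents).
  Term '6x^4y^2' has total degree 4+2 = 6.
  Term '14x^6y^7' has total degree 6+7 = 13.
  Term '6x^6y^3' has total degree 6+3 = 9.
The maximum total degree among all terms is 13.

13


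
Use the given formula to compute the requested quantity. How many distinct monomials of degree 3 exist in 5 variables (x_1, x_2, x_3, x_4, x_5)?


The number of degree-3 monomials in 5 variables is C(d+n-1, n-1).
= C(3+5-1, 5-1) = C(7, 4)
= 35

35


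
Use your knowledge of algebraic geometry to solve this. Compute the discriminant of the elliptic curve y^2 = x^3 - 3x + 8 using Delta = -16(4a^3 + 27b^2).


Compute each component:
4a^3 = 4*(-3)^3 = 4*(-27) = -108
27b^2 = 27*8^2 = 27*64 = 1728
4a^3 + 27b^2 = -108 + 1728 = 1620
Delta = -16*1620 = -25920

-25920


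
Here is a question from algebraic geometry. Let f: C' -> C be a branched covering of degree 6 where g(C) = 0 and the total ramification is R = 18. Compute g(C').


Riemann-Hurwitz formula: 2g' - 2 = d(2g - 2) + R
Given: d = 6, g = 0, R = 18
2g' - 2 = 6*(2*0 - 2) + 18
2g' - 2 = 6*(-2) + 18
2g' - 2 = -12 + 18 = 6
2g' = 8
g' = 4

4


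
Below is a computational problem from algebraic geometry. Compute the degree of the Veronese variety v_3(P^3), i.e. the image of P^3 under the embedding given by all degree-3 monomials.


The Veronese variety v_3(P^3) has degree d^r.
d^r = 3^3 = 27

27


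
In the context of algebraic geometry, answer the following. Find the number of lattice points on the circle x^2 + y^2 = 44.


Systematically check integer values of x where x^2 <= 44.
For each valid x, check if 44 - x^2 is a perfect square.
Total integer solutions found: 0

0


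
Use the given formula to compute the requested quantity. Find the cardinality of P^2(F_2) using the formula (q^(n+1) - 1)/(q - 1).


P^2(F_2) has (q^(n+1) - 1)/(q - 1) points.
= 2^2 + 2^1 + 2^0
= 4 + 2 + 1
= 7

7


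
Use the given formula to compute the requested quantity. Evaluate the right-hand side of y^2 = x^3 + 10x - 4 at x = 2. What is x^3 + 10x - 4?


Compute x^3 + 10x - 4 at x = 2:
x^3 = 2^3 = 8
10*x = 10*2 = 20
Sum: 8 + 20 - 4 = 24

24


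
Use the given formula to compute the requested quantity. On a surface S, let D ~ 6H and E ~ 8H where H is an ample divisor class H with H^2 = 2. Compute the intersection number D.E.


Using bilinearity of the intersection pairing on a surface S:
(aH).(bH) = ab * (H.H)
We have H^2 = 2.
D.E = (6H).(8H) = 6*8*2
= 48*2
= 96

96


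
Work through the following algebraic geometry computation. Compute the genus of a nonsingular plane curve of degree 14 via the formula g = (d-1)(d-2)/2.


Using the genus formula for smooth plane curves:
g = (d-1)(d-2)/2
g = (14-1)(14-2)/2
g = 13*12/2
g = 156/2 = 78

78


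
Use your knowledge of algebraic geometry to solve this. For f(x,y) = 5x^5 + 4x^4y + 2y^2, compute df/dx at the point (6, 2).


df/dx = 5*5*x^4 + 4*4*x^3*y
At (6,2): 5*5*6^4 + 4*4*6^3*2
= 32400 + 6912
= 39312

39312


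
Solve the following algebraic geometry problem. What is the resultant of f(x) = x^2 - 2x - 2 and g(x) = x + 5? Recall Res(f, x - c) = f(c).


For Res(f, x - c), we evaluate f at x = c.
f(-5) = (-5)^2 - 2*(-5) - 2
= 25 + 10 - 2
= 35 - 2 = 33
Res(f, g) = 33

33


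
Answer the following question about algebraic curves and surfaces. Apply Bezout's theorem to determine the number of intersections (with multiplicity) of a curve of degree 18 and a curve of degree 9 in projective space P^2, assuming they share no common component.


Bezout's theorem states the intersection count equals the product of degrees.
Intersection count = 18 * 9 = 162

162


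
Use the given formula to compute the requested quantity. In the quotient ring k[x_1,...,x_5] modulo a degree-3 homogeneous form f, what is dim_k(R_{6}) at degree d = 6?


For R = k[x_1,...,x_n]/(f) with f homogeneous of degree e:
The Hilbert series is (1 - t^e)/(1 - t)^n.
So h(d) = C(d+n-1, n-1) - C(d-e+n-1, n-1) for d >= e.
With n=5, e=3, d=6:
C(6+5-1, 5-1) = C(10, 4) = 210
C(6-3+5-1, 5-1) = C(7, 4) = 35
h(6) = 210 - 35 = 175

175


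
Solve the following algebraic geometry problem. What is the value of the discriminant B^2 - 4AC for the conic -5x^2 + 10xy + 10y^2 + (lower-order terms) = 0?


The discriminant of a conic Ax^2 + Bxy + Cy^2 + ... = 0 is B^2 - 4AC.
B^2 = 10^2 = 100
4AC = 4*(-5)*10 = -200
Discriminant = 100 + 200 = 300

300


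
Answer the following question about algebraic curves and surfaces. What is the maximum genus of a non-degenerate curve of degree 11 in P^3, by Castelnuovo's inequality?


Castelnuovo's bound: write d - 1 = m(r-1) + epsilon with 0 <= epsilon < r-1.
d - 1 = 11 - 1 = 10
r - 1 = 3 - 1 = 2
10 = 5*2 + 0, so m = 5, epsilon = 0
pi(d, r) = m(m-1)(r-1)/2 + m*epsilon
= 5*4*2/2 + 5*0
= 40/2 + 0
= 20 + 0 = 20

20


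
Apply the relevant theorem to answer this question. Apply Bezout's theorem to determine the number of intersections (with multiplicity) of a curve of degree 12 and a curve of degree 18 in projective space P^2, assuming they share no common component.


Bezout's theorem states the intersection count equals the product of degrees.
Intersection count = 12 * 18 = 216

216


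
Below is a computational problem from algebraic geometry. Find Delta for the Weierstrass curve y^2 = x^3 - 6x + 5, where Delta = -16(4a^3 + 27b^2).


Compute each component:
4a^3 = 4*(-6)^3 = 4*(-216) = -864
27b^2 = 27*5^2 = 27*25 = 675
4a^3 + 27b^2 = -864 + 675 = -189
Delta = -16*(-189) = 3024

3024


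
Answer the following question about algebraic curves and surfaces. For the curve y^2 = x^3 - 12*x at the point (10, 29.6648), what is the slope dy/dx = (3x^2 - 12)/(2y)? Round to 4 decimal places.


Using implicit differentiation of y^2 = x^3 - 12*x:
2y * dy/dx = 3x^2 - 12
dy/dx = (3x^2 - 12)/(2y)
Numerator: 3*10^2 - 12 = 288
Denominator: 2*29.6648 = 59.3296
dy/dx = 288/59.3296 = 4.8542

4.8542


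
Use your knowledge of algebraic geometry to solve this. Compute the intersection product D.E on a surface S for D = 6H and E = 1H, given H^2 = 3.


Using bilinearity of the intersection pairing on a surface S:
(aH).(bH) = ab * (H.H)
We have H^2 = 3.
D.E = (6H).(1H) = 6*1*3
= 6*3
= 18

18


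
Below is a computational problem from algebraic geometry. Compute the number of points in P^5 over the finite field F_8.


P^5(F_8) has (q^(n+1) - 1)/(q - 1) points.
= 8^5 + 8^4 + 8^3 + 8^2 + 8^1 + 8^0
= 32768 + 4096 + 512 + 64 + 8 + 1
= 37449

37449


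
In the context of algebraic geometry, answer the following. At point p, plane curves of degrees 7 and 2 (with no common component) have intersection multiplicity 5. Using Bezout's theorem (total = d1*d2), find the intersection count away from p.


By Bezout's theorem, the total intersection number is d1 * d2.
Total = 7 * 2 = 14
Intersection multiplicity at p = 5
Remaining intersections = 14 - 5 = 9

9


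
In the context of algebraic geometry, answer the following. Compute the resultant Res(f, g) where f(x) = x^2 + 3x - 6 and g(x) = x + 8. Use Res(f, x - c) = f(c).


For Res(f, x - c), we evaluate f at x = c.
f(-8) = (-8)^2 + 3*(-8) - 6
= 64 - 24 - 6
= 40 - 6 = 34
Res(f, g) = 34

34


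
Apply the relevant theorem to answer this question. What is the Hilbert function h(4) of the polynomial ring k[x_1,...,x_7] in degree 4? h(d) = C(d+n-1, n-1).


The Hilbert function for the polynomial ring in 7 variables is:
h(d) = C(d+n-1, n-1)
h(4) = C(4+7-1, 7-1) = C(10, 6)
= 10! / (6! * 4!)
= 210

210


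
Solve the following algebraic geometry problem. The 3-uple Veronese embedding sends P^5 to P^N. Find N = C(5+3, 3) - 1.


The Veronese embedding v_d: P^n -> P^N maps each point to all
degree-d monomials in n+1 homogeneous coordinates.
N = C(n+d, d) - 1
N = C(5+3, 3) - 1
N = C(8, 3) - 1
C(8, 3) = 56
N = 56 - 1 = 55

55


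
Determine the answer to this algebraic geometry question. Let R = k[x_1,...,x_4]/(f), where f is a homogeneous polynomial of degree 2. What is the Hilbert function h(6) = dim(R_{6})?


For R = k[x_1,...,x_n]/(f) with f homogeneous of degree e:
The Hilbert series is (1 - t^e)/(1 - t)^n.
So h(d) = C(d+n-1, n-1) - C(d-e+n-1, n-1) for d >= e.
With n=4, e=2, d=6:
C(6+4-1, 4-1) = C(9, 3) = 84
C(6-2+4-1, 4-1) = C(7, 3) = 35
h(6) = 84 - 35 = 49

49


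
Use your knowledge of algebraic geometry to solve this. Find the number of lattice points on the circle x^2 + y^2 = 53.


Systematically check integer values of x where x^2 <= 53.
For each valid x, check if 53 - x^2 is a perfect square.
x=2: 53 - 4 = 49, sqrt = 7 (valid)
x=7: 53 - 49 = 4, sqrt = 2 (valid)
Total integer solutions found: 8

8


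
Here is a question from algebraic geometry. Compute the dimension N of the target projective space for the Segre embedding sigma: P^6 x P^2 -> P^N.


The Segre embedding maps P^m x P^n into P^N via
all products of coordinates from each factor.
N = (m+1)(n+1) - 1
N = (6+1)(2+1) - 1
N = 7*3 - 1
N = 21 - 1 = 20

20


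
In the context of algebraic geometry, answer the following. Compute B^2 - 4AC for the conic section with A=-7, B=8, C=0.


The discriminant of a conic Ax^2 + Bxy + Cy^2 + ... = 0 is B^2 - 4AC.
B^2 = 8^2 = 64
4AC = 4*(-7)*0 = 0
Discriminant = 64 + 0 = 64

64


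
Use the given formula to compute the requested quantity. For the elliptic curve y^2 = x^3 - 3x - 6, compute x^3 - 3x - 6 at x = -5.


Compute x^3 - 3x - 6 at x = -5:
x^3 = (-5)^3 = -125
(-3)*x = (-3)*(-5) = 15
Sum: -125 + 15 - 6 = -116

-116


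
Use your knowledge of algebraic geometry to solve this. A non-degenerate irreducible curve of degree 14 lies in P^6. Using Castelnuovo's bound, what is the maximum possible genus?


Castelnuovo's bound: write d - 1 = m(r-1) + epsilon with 0 <= epsilon < r-1.
d - 1 = 14 - 1 = 13
r - 1 = 6 - 1 = 5
13 = 2*5 + 3, so m = 2, epsilon = 3
pi(d, r) = m(m-1)(r-1)/2 + m*epsilon
= 2*1*5/2 + 2*3
= 10/2 + 6
= 5 + 6 = 11

11
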